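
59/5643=59/5643 =0.01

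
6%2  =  0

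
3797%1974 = 1823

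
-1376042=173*( - 7954)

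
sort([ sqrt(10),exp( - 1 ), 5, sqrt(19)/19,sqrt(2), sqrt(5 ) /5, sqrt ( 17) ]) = [sqrt( 19)/19,exp(  -  1),sqrt( 5)/5,sqrt(2), sqrt( 10),sqrt( 17)  ,  5] 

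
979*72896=71365184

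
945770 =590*1603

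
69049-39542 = 29507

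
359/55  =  359/55  =  6.53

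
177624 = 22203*8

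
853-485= 368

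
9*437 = 3933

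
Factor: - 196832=-2^5*6151^1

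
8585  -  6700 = 1885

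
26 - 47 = -21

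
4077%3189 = 888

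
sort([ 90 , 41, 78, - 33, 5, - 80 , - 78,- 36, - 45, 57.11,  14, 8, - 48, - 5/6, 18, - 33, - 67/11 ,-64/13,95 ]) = [ - 80, - 78, - 48 , - 45, -36, - 33, - 33, - 67/11, - 64/13,- 5/6, 5, 8, 14,18,  41,57.11,78,90 , 95]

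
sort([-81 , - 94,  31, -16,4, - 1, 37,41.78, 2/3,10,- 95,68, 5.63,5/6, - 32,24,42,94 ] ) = [ - 95,  -  94, -81,-32, - 16,-1, 2/3 , 5/6,4 , 5.63,10,24,31, 37,41.78, 42,68,94]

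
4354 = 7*622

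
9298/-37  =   - 9298/37 = - 251.30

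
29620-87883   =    -  58263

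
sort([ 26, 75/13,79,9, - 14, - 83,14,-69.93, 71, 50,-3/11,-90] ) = [ - 90 ,-83 ,-69.93 ,- 14,- 3/11, 75/13,9,14,  26,  50,71,79]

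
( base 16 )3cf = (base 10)975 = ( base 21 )249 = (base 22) 207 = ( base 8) 1717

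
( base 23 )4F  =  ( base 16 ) 6b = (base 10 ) 107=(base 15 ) 72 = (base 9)128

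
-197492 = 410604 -608096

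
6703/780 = 6703/780 = 8.59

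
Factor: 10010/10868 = 2^( - 1 )*5^1*7^1*19^ ( - 1 ) = 35/38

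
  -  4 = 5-9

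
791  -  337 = 454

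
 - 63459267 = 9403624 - 72862891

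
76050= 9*8450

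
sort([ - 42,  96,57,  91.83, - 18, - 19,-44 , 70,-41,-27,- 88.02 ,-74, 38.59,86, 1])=[ - 88.02,  -  74, - 44,-42, -41, - 27 ,-19, - 18,1, 38.59,  57,70,  86,91.83,  96 ]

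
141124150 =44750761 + 96373389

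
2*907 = 1814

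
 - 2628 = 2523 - 5151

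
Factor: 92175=3^1*5^2*1229^1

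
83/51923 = 83/51923 = 0.00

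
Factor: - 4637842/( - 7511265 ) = 2^1 *3^( - 3) * 5^( - 1)*11^1 *55639^ ( - 1) *210811^1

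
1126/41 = 1126/41 = 27.46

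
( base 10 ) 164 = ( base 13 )c8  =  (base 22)7a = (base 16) a4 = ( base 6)432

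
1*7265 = 7265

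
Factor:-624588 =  - 2^2 * 3^1 * 23^1*31^1*73^1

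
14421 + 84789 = 99210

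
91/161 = 13/23 = 0.57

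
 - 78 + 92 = 14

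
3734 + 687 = 4421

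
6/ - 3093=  - 2/1031= - 0.00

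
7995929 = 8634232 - 638303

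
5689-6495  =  -806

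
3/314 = 3/314 = 0.01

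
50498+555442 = 605940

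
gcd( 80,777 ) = 1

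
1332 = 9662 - 8330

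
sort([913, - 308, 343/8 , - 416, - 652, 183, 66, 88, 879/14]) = [ - 652, - 416,-308, 343/8, 879/14,  66,88, 183,913]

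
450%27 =18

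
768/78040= 96/9755 = 0.01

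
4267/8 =4267/8 = 533.38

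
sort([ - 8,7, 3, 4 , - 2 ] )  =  [ - 8, - 2,3,4, 7] 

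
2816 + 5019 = 7835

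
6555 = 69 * 95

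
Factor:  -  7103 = - 7103^1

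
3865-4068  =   - 203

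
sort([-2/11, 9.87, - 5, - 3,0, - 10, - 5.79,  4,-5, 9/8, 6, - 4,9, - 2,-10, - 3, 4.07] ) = [ - 10,  -  10, - 5.79, - 5, - 5, - 4, - 3, - 3, - 2,- 2/11,0, 9/8,4, 4.07 , 6 , 9, 9.87]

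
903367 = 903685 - 318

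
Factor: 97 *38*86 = 316996 = 2^2* 19^1* 43^1*97^1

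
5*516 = 2580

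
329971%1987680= 329971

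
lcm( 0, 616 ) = 0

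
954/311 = 3 + 21/311 =3.07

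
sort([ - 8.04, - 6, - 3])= [ - 8.04,-6, - 3 ] 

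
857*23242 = 19918394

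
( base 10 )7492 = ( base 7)30562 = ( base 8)16504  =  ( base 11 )56A1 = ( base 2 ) 1110101000100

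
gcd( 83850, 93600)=1950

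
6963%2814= 1335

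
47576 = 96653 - 49077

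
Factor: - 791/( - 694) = 2^( - 1)*7^1*113^1*347^( - 1) 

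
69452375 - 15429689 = 54022686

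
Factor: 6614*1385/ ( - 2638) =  - 4580195/1319 = - 5^1*277^1*1319^ ( - 1) * 3307^1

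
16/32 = 1/2 = 0.50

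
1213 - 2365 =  - 1152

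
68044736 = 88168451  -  20123715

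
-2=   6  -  8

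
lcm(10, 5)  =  10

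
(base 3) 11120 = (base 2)1111011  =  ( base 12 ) A3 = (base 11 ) 102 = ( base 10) 123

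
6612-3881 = 2731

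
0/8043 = 0  =  0.00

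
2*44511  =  89022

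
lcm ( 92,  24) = 552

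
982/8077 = 982/8077=0.12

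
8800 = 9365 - 565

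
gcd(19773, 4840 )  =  1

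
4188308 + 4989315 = 9177623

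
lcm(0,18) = 0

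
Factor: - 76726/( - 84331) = 454/499=2^1 * 227^1 * 499^( - 1 )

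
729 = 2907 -2178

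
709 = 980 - 271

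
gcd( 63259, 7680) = 1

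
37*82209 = 3041733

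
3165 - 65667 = - 62502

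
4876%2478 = 2398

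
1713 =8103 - 6390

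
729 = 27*27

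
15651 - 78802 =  - 63151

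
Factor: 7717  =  7717^1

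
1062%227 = 154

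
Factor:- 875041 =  - 17^1*51473^1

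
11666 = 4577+7089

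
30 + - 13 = 17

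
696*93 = 64728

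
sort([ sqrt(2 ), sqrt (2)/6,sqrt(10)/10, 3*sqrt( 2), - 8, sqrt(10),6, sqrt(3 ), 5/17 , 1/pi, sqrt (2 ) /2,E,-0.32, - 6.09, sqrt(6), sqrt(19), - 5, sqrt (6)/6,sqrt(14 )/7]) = [  -  8, - 6.09, - 5 , - 0.32, sqrt(2)/6 , 5/17,sqrt( 10 )/10, 1/pi,sqrt( 6)/6, sqrt(14)/7, sqrt(2)/2,sqrt( 2 ), sqrt( 3) , sqrt(6 ) , E, sqrt (10 ),3 * sqrt( 2), sqrt( 19 ),6]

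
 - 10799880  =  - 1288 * 8385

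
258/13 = 19 + 11/13 = 19.85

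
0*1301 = 0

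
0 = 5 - 5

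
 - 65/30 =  - 13/6 = - 2.17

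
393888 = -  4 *( - 98472)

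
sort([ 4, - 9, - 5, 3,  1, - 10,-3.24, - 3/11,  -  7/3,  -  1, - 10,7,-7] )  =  [-10, - 10,  -  9, - 7,-5, - 3.24, -7/3, - 1, - 3/11, 1,3,4, 7 ]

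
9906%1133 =842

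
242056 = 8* 30257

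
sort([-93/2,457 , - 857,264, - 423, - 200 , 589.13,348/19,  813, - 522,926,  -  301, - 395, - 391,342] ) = [ - 857, -522,- 423,-395, - 391 , - 301, - 200, - 93/2, 348/19,264,342,457,589.13,813 , 926 ] 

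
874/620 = 437/310 = 1.41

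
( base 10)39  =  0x27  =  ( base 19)21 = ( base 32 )17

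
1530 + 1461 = 2991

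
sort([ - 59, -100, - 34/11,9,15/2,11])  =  [ - 100, - 59, - 34/11,15/2, 9,11 ]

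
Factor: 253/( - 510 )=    - 2^ ( - 1)*3^( -1 )*5^( - 1) * 11^1*17^( - 1 )*23^1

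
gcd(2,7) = 1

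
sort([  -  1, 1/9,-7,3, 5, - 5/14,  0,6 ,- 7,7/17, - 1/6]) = [-7, - 7,  -  1, - 5/14 , - 1/6, 0,1/9,7/17, 3 , 5, 6]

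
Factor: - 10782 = - 2^1*3^2*599^1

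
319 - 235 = 84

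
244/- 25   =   - 244/25  =  -9.76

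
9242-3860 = 5382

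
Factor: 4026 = 2^1*3^1 * 11^1 * 61^1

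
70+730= 800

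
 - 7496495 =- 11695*641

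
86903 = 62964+23939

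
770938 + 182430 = 953368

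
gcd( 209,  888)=1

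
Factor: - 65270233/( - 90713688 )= 2^( - 3 )*3^( - 1 )*7^1*13^( - 1) *31^( - 1) * 83^( - 1)*97^2*113^( -1 ) * 991^1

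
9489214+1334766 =10823980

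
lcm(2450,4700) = 230300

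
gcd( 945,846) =9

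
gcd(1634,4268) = 2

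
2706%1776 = 930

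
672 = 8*84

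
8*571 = 4568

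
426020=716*595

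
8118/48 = 169  +  1/8 = 169.12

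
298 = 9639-9341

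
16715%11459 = 5256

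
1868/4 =467= 467.00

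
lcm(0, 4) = 0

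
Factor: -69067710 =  - 2^1*3^2*5^1*139^1*5521^1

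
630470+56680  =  687150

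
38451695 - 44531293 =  - 6079598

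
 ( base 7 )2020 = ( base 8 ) 1274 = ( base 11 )587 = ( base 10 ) 700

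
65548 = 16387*4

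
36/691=36/691 = 0.05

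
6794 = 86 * 79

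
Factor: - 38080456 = -2^3 * 23^1 * 43^1*4813^1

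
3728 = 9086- 5358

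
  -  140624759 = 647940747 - 788565506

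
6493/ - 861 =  - 8 + 395/861 = -7.54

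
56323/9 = 56323/9 = 6258.11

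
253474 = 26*9749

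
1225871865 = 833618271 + 392253594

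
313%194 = 119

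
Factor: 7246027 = 29^1*249863^1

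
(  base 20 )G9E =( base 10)6594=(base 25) ADJ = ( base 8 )14702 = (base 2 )1100111000010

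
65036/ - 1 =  - 65036/1  =  - 65036.00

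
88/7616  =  11/952 =0.01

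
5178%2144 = 890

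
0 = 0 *20979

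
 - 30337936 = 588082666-618420602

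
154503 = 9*17167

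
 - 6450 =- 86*75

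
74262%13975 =4387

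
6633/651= 2211/217 =10.19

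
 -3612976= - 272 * 13283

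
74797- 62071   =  12726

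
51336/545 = 94 + 106/545 = 94.19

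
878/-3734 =-1 + 1428/1867 =-0.24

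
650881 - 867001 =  - 216120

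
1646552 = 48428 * 34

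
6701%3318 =65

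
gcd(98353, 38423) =1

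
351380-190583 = 160797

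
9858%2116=1394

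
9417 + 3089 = 12506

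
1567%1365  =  202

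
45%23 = 22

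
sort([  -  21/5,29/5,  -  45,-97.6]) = [-97.6,-45, - 21/5 , 29/5]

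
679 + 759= 1438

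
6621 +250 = 6871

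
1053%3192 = 1053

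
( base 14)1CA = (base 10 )374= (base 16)176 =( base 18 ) 12e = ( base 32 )bm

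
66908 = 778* 86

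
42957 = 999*43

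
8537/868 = 8537/868=9.84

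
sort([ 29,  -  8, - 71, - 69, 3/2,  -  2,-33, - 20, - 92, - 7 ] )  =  [ - 92, - 71,-69, - 33, - 20, - 8, - 7,-2,3/2, 29 ] 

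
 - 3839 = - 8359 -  - 4520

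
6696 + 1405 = 8101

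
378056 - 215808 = 162248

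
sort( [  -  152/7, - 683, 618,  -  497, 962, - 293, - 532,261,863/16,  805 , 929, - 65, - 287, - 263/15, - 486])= [  -  683, - 532,-497, - 486,  -  293, -287,  -  65,-152/7, - 263/15,863/16 , 261, 618, 805, 929, 962]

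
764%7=1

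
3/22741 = 3/22741 = 0.00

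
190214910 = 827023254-636808344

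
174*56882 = 9897468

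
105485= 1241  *85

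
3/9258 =1/3086 = 0.00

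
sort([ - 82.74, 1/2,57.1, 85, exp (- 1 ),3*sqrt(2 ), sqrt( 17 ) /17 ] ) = [-82.74, sqrt(17 ) /17 , exp( - 1),1/2, 3*sqrt( 2), 57.1,  85 ] 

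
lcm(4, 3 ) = 12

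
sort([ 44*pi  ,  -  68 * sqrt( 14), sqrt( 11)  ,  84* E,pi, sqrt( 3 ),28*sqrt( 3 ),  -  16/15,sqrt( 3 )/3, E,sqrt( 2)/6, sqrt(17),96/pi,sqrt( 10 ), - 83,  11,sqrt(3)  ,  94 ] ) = [-68*sqrt (14 ),-83,- 16/15,sqrt(2 ) /6, sqrt( 3)/3,sqrt( 3 ),sqrt( 3),  E,pi,  sqrt( 10 ),sqrt( 11 ) , sqrt(17) , 11  ,  96/pi,28*sqrt(3 ) , 94,44*pi,84 * E] 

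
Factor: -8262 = -2^1*3^5*17^1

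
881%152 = 121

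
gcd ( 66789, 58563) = 9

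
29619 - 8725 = 20894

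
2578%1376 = 1202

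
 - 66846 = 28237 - 95083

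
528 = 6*88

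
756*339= 256284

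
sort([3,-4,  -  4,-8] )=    [ - 8, - 4, - 4, 3] 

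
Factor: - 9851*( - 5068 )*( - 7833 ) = -2^2 * 3^1  *  7^2*181^1*373^1*9851^1 =-391061491044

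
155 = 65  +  90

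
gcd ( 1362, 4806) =6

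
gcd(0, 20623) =20623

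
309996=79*3924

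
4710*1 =4710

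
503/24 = 20+ 23/24  =  20.96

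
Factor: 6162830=2^1*5^1 * 61^1*10103^1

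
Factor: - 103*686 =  - 2^1*7^3 *103^1 = - 70658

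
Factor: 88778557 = 7^1*12682651^1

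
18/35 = 18/35=0.51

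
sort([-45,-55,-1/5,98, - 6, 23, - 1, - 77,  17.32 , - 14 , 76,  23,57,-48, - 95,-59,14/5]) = [-95,-77, - 59,-55,-48 , - 45,  -  14 ,-6,-1,- 1/5, 14/5 , 17.32  ,  23, 23, 57,76,98] 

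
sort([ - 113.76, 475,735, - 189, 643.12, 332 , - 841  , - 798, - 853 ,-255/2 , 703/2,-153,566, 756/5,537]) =[ - 853 , - 841, - 798, - 189, - 153,-255/2,-113.76 , 756/5,332,  703/2 , 475, 537, 566,643.12,  735 ] 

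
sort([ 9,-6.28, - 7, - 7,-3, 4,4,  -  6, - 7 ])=[ - 7,  -  7,- 7,- 6.28,  -  6, - 3 , 4, 4,9 ]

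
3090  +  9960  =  13050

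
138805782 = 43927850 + 94877932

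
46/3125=46/3125 = 0.01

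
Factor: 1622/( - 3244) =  - 2^(-1) = -1/2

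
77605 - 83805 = -6200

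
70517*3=211551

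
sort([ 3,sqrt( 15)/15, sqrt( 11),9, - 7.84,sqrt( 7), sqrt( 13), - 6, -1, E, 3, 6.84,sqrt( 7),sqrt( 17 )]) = [  -  7.84, - 6, - 1,sqrt ( 15) /15,sqrt(7) , sqrt( 7), E, 3,3,sqrt( 11),  sqrt(13),sqrt(17 ),6.84, 9 ] 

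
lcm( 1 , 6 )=6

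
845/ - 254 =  - 845/254  =  - 3.33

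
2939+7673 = 10612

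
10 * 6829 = 68290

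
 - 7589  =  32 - 7621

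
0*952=0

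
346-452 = - 106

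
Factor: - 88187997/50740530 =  - 2^( - 1) * 5^( - 1)*23^( - 1) * 151^( - 1 ) *487^( -1)*29395999^1= - 29395999/16913510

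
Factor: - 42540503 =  - 53^1*802651^1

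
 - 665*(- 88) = 58520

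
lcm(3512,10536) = 10536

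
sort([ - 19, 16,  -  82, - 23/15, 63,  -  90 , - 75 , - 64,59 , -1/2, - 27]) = [ - 90,-82, - 75, - 64,-27, - 19, - 23/15,- 1/2,16, 59,63]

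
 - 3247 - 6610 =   -  9857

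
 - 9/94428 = - 1  +  10491/10492 = -0.00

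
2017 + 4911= 6928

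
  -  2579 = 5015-7594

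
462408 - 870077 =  - 407669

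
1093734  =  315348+778386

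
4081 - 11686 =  - 7605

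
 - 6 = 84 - 90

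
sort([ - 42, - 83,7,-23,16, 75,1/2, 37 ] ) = [ - 83, - 42, - 23,1/2,7, 16, 37, 75]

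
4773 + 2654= 7427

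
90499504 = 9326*9704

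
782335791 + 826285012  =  1608620803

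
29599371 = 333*88887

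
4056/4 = 1014  =  1014.00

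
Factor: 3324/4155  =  4/5 = 2^2 * 5^( - 1)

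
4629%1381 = 486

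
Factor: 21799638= 2^1 * 3^3 * 7^1 * 101^1 * 571^1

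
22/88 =1/4 = 0.25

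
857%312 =233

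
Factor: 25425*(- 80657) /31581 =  - 5^2* 11^( - 2 )*29^(- 1 )*113^1*80657^1= - 227856025/3509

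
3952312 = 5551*712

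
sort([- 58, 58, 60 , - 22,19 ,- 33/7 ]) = [ - 58, - 22, -33/7,19,58, 60]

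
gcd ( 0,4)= 4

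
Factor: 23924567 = 251^1*95317^1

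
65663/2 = 65663/2   =  32831.50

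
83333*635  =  52916455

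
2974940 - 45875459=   -  42900519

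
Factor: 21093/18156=79/68 = 2^( - 2)*17^( - 1 )* 79^1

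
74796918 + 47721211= 122518129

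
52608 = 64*822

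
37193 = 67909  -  30716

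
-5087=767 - 5854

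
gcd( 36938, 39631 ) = 1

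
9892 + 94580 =104472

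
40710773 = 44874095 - 4163322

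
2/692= 1/346  =  0.00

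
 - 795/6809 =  - 1 + 6014/6809 = - 0.12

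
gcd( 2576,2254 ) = 322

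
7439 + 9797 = 17236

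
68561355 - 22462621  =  46098734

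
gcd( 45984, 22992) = 22992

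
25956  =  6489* 4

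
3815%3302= 513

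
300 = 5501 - 5201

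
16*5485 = 87760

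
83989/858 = 97 + 763/858 = 97.89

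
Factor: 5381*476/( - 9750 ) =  - 1280678/4875 = - 2^1 *3^( - 1 ) *5^( - 3 )*7^1* 13^( - 1)*17^1 *5381^1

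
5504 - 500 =5004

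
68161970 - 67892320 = 269650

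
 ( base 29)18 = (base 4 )211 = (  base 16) 25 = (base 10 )37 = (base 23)1E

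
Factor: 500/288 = 2^( - 3 )*3^( - 2)*5^3 = 125/72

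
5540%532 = 220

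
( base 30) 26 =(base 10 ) 66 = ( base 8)102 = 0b1000010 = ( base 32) 22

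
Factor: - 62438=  - 2^1*31219^1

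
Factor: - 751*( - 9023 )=6776273 = 7^1*751^1 * 1289^1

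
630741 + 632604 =1263345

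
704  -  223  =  481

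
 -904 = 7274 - 8178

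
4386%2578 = 1808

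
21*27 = 567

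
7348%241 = 118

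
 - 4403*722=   -  3178966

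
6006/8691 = 2002/2897 =0.69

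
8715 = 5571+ 3144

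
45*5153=231885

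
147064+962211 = 1109275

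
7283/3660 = 7283/3660  =  1.99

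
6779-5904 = 875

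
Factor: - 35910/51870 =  - 9/13=- 3^2*13^ (- 1 ) 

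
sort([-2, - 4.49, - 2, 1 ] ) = [ -4.49,-2, - 2,1 ]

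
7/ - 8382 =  - 1 + 8375/8382=- 0.00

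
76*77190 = 5866440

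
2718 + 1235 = 3953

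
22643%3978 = 2753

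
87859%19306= 10635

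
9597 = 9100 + 497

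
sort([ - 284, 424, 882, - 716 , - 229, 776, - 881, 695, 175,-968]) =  [ - 968, - 881,-716,  -  284, - 229, 175,424, 695, 776,  882]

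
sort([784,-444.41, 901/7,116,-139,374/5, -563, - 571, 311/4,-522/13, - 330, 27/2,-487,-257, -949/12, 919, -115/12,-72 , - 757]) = [-757, - 571, - 563, -487  , - 444.41,-330, - 257, - 139, - 949/12,-72,-522/13,-115/12,27/2,  374/5,311/4,116 , 901/7,784, 919]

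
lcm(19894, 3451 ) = 338198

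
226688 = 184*1232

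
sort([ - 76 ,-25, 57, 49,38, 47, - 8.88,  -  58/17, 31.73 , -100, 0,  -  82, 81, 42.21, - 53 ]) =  [ - 100, - 82, - 76, - 53, - 25, - 8.88, - 58/17, 0,31.73, 38, 42.21, 47,49, 57, 81 ]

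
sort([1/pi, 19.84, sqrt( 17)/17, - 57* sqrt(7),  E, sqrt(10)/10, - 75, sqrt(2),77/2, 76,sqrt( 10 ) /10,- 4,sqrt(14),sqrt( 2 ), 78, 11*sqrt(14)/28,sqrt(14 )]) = [ - 57*sqrt(7), - 75, - 4, sqrt( 17)/17,  sqrt(10)/10, sqrt(10)/10, 1/pi, sqrt (2), sqrt(2),  11*sqrt(14) /28,E, sqrt( 14), sqrt( 14), 19.84, 77/2,76, 78 ]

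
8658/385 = 22 + 188/385 = 22.49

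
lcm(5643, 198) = 11286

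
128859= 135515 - 6656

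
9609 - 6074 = 3535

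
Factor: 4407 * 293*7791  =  3^2*7^2 * 13^1*53^1*113^1 * 293^1 =10060136541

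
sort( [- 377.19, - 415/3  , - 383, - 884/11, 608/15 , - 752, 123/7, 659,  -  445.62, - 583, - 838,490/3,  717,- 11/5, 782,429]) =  [ - 838, - 752, -583, - 445.62, - 383, - 377.19, - 415/3, - 884/11, - 11/5, 123/7, 608/15,  490/3, 429, 659, 717, 782]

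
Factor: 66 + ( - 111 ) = -45 = -3^2 * 5^1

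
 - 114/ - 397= 114/397 = 0.29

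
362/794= 181/397 = 0.46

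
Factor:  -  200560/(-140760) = 2^1 * 3^( - 2)*17^(-1 )*109^1 = 218/153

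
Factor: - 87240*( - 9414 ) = 821277360 = 2^4*3^3*5^1*523^1*727^1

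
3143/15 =3143/15 = 209.53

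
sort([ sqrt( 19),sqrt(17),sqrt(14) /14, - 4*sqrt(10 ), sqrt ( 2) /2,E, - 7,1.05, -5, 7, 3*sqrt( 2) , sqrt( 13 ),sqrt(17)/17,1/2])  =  [- 4*sqrt( 10), - 7, - 5, sqrt( 17)/17,sqrt(14 ) /14 , 1/2,  sqrt( 2)/2,1.05, E, sqrt(13),sqrt(17),  3 * sqrt(2),sqrt(19 ),7]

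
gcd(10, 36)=2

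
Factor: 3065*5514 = 16900410 = 2^1*3^1*5^1*613^1*919^1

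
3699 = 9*411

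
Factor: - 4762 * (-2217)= 10557354 = 2^1*3^1 * 739^1*2381^1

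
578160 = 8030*72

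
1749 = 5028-3279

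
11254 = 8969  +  2285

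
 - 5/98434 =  - 1  +  98429/98434 = - 0.00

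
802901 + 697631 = 1500532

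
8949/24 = 372 + 7/8=372.88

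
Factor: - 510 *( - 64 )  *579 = 2^7*3^2 * 5^1*17^1*193^1 = 18898560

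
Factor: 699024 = 2^4*3^1*14563^1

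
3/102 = 1/34 = 0.03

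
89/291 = 89/291 = 0.31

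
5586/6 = 931 = 931.00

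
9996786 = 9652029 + 344757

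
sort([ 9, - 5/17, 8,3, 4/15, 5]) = [ - 5/17, 4/15,  3,5, 8, 9] 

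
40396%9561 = 2152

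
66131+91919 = 158050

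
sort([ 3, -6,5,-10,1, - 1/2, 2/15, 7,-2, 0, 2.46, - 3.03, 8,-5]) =[ - 10 ,-6,-5, - 3.03,-2 , - 1/2,0,2/15,1, 2.46, 3, 5,7,8] 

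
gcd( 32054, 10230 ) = 682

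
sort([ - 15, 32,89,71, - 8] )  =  [ - 15, - 8, 32, 71,89] 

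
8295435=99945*83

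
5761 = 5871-110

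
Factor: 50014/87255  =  2^1*3^( -2)*5^( - 1)*7^( - 1)*17^1*277^( - 1) * 1471^1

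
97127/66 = 1471 + 41/66 = 1471.62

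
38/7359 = 38/7359  =  0.01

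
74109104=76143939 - 2034835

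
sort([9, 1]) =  [1 , 9 ] 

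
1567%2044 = 1567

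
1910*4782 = 9133620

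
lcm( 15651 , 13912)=125208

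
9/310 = 9/310 = 0.03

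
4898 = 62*79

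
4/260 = 1/65 = 0.02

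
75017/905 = 82 + 807/905 = 82.89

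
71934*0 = 0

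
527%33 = 32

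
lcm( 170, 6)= 510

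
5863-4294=1569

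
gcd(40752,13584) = 13584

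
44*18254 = 803176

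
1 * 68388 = 68388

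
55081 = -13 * ( - 4237) 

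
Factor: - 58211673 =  - 3^1 * 13^1*1492607^1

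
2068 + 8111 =10179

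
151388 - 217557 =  - 66169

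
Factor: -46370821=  - 7^1*593^1*11171^1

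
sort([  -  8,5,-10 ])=[  -  10, - 8, 5 ] 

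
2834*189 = 535626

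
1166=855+311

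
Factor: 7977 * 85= 678045 = 3^1*5^1  *17^1 * 2659^1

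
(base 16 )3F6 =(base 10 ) 1014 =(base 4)33312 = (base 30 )13O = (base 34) ts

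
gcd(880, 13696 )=16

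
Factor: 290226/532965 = 2^1*5^( - 1)*35531^( - 1)  *48371^1 = 96742/177655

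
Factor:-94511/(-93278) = 2^(-1 )*29^1*3259^1*46639^(-1)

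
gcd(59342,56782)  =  2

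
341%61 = 36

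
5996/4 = 1499= 1499.00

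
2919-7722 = -4803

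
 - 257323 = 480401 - 737724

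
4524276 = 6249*724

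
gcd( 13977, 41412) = 3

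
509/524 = 509/524 = 0.97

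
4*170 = 680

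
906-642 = 264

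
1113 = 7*159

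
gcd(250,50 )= 50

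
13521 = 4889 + 8632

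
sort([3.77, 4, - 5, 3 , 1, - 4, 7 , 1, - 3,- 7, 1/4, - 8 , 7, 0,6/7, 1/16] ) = [  -  8,  -  7, - 5,-4 , - 3, 0, 1/16 , 1/4, 6/7, 1, 1, 3, 3.77,4,7, 7]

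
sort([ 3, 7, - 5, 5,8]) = [ - 5, 3, 5, 7,8 ]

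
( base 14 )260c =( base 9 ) 10137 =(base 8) 15024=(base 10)6676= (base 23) CE6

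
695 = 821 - 126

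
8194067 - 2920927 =5273140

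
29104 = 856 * 34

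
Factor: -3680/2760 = -2^2*3^(- 1 ) = - 4/3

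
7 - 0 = 7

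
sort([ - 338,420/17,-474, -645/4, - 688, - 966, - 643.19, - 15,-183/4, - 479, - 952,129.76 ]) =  [ - 966, - 952,-688, - 643.19, - 479, - 474, - 338, -645/4, - 183/4  , - 15,420/17,129.76]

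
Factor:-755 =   -  5^1*151^1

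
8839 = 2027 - - 6812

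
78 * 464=36192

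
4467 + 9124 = 13591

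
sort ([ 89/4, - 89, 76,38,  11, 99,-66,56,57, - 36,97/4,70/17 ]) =[ - 89, - 66, - 36,70/17  ,  11 , 89/4,  97/4,38, 56, 57, 76,99]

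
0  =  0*97681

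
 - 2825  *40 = - 113000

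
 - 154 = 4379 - 4533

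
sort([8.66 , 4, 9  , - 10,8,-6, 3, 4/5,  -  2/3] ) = [ - 10, - 6,  -  2/3 , 4/5, 3,  4,8, 8.66, 9 ] 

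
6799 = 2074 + 4725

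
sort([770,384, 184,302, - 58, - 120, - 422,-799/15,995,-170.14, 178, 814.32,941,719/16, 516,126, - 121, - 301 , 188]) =[ - 422,-301 , - 170.14,  -  121, - 120,-58, - 799/15 , 719/16 , 126, 178, 184, 188,302,384, 516,770, 814.32,941,  995 ]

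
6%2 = 0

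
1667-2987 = -1320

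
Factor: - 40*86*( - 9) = 30960 = 2^4*3^2 * 5^1*43^1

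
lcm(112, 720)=5040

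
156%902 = 156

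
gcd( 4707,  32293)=1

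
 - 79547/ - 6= 79547/6 = 13257.83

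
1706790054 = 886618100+820171954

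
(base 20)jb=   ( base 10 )391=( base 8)607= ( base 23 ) H0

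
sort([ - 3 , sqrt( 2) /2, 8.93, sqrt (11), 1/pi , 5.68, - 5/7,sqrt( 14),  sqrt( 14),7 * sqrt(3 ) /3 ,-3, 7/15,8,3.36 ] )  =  [  -  3, -3, - 5/7, 1/pi, 7/15,sqrt(2 )/2, sqrt(11),3.36,sqrt (14 ), sqrt( 14 ), 7*sqrt( 3) /3 , 5.68,8, 8.93] 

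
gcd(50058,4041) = 9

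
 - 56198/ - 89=631 + 39/89 = 631.44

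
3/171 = 1/57=0.02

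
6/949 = 6/949 = 0.01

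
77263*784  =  60574192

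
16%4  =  0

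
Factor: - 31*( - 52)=2^2 * 13^1*31^1 = 1612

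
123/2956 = 123/2956 = 0.04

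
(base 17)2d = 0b101111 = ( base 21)25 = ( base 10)47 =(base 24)1n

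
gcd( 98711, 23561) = 1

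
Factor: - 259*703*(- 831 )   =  151305987=3^1 * 7^1*19^1*37^2* 277^1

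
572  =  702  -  130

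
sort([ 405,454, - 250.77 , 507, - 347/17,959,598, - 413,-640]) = [-640, - 413,-250.77, - 347/17,405,454,507,598, 959 ]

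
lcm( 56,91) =728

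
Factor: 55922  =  2^1 * 27961^1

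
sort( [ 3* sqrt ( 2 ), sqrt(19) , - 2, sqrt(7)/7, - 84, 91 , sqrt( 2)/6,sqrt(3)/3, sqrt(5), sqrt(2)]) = [-84, - 2,sqrt(2 ) /6 , sqrt(7 ) /7,sqrt ( 3)/3, sqrt ( 2), sqrt( 5), 3*sqrt(2 ), sqrt(19), 91 ]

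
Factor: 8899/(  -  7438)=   -  2^( - 1)*11^1 * 809^1*3719^(-1 ) 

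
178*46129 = 8210962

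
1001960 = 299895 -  - 702065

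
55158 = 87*634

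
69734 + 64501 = 134235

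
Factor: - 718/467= - 2^1*359^1*467^( - 1 ) 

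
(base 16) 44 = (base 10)68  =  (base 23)2M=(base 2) 1000100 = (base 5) 233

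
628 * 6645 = 4173060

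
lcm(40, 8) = 40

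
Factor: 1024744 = 2^3*7^1*29^1*631^1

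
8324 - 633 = 7691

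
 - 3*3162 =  - 9486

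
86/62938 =43/31469 = 0.00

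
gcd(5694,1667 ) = 1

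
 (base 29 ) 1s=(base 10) 57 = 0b111001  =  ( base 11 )52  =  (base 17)36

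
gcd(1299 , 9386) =1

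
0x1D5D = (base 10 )7517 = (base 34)6h3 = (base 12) 4425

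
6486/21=308 + 6/7 = 308.86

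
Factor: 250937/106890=493/210 = 2^( - 1)*3^(  -  1 )*5^( - 1 )*7^( - 1 )*17^1*29^1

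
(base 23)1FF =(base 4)31321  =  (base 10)889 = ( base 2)1101111001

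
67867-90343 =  - 22476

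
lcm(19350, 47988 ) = 1199700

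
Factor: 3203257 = 3203257^1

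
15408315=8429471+6978844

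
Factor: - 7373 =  - 73^1*101^1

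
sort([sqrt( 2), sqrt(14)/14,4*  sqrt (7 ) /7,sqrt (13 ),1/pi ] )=[ sqrt ( 14)/14, 1/pi,sqrt( 2),4*sqrt ( 7) /7, sqrt( 13 ) ]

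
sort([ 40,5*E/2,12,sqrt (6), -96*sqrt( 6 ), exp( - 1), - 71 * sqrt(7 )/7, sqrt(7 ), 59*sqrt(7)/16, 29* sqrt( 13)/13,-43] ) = [ - 96*sqrt( 6 ),-43 , - 71*sqrt(7 ) /7 , exp( - 1 )  ,  sqrt( 6 ),sqrt (7),5*E/2 , 29*sqrt (13 ) /13,59 *sqrt(7 ) /16, 12, 40]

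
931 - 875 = 56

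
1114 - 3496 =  - 2382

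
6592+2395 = 8987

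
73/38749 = 73/38749  =  0.00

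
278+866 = 1144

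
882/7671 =294/2557 = 0.11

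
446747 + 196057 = 642804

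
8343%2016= 279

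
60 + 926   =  986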